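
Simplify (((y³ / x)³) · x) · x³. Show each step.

(((y³ / x)³) · x) · x³
= ((((y³)³) / (x³)) · x) · x³    [power of a quotient]
= ((y⁹ / (x³)) · x) · x³    [power of a power]
= xy⁹    [quotient of powers; product of powers]

xy⁹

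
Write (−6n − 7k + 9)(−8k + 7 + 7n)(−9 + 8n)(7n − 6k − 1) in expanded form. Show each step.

(−6n − 7k + 9)(−8k + 7 + 7n)(−9 + 8n)(7n − 6k − 1)
= (48kn − 42n − 42n^2 + 56k^2 − 49k − 49kn − 72k + 63 + 63n)(−9 + 8n)(7n − 6k − 1)    [distributive law]
= (−kn + 21n − 42n^2 + 56k^2 − 121k + 63)(−9 + 8n)(7n − 6k − 1)    [combine like terms]
= (9kn − 8kn^2 − 189n + 168n^2 + 378n^2 − 336n^3 − 504k^2 + 448k^2n + 1089k − 968kn − 567 + 504n)(7n − 6k − 1)    [distributive law]
= (−959kn − 8kn^2 + 315n + 546n^2 − 336n^3 − 504k^2 + 448k^2n + 1089k − 567)(7n − 6k − 1)    [combine like terms]
= −6713kn^2 + 5754k^2n + 959kn − 56kn^3 + 48k^2n^2 + 8kn^2 + 2205n^2 − 1890kn − 315n + 3822n^3 − 3276kn^2 − 546n^2 − 2352n^4 + 2016kn^3 + 336n^3 − 3528k^2n + 3024k^3 + 504k^2 + 3136k^2n^2 − 2688k^3n − 448k^2n + 7623kn − 6534k^2 − 1089k − 3969n + 3402k + 567    [distributive law]
= −9981kn^2 + 1778k^2n + 6692kn + 1960kn^3 + 3184k^2n^2 + 1659n^2 − 4284n + 4158n^3 − 2352n^4 + 3024k^3 − 6030k^2 − 2688k^3n + 2313k + 567    [combine like terms]

−9981kn^2 + 1778k^2n + 6692kn + 1960kn^3 + 3184k^2n^2 + 1659n^2 − 4284n + 4158n^3 − 2352n^4 + 3024k^3 − 6030k^2 − 2688k^3n + 2313k + 567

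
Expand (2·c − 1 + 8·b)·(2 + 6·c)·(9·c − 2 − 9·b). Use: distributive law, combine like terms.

−42·c^2 − 14·c + 66·b·c + 108·c^3 + 324·b·c^2 + 4 − 14·b − 144·b^2 − 432·b^2·c

(2·c − 1 + 8·b)·(2 + 6·c)·(9·c − 2 − 9·b)
= (4·c + 12·c^2 − 2 − 6·c + 16·b + 48·b·c)·(9·c − 2 − 9·b)    [distributive law]
= (−2·c + 12·c^2 − 2 + 16·b + 48·b·c)·(9·c − 2 − 9·b)    [combine like terms]
= −18·c^2 + 4·c + 18·b·c + 108·c^3 − 24·c^2 − 108·b·c^2 − 18·c + 4 + 18·b + 144·b·c − 32·b − 144·b^2 + 432·b·c^2 − 96·b·c − 432·b^2·c    [distributive law]
= −42·c^2 − 14·c + 66·b·c + 108·c^3 + 324·b·c^2 + 4 − 14·b − 144·b^2 − 432·b^2·c    [combine like terms]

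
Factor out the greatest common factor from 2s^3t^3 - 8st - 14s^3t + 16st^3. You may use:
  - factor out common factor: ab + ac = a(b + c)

2s^3t^3 - 8st - 14s^3t + 16st^3
= 2(s^3t^3 - 4st - 7s^3t + 8st^3)    [factor out 2]
= 2st(s^2t^2 - 4 - 7s^2 + 8t^2)    [factor out st]

2st(s^2t^2 - 4 - 7s^2 + 8t^2)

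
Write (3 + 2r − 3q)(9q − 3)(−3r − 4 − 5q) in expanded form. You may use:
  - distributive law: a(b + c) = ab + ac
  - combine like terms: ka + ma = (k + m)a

(3 + 2r − 3q)(9q − 3)(−3r − 4 − 5q)
= (27q − 9 + 18qr − 6r − 27q^2 + 9q)(−3r − 4 − 5q)    [distributive law]
= (36q − 9 + 18qr − 6r − 27q^2)(−3r − 4 − 5q)    [combine like terms]
= −108qr − 144q − 180q^2 + 27r + 36 + 45q − 54qr^2 − 72qr − 90q^2r + 18r^2 + 24r + 30qr + 81q^2r + 108q^2 + 135q^3    [distributive law]
= −150qr − 99q − 72q^2 + 51r + 36 − 54qr^2 − 9q^2r + 18r^2 + 135q^3    [combine like terms]

−150qr − 99q − 72q^2 + 51r + 36 − 54qr^2 − 9q^2r + 18r^2 + 135q^3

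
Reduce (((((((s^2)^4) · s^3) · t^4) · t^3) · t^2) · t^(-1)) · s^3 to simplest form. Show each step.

(((((((s^2)^4) · s^3) · t^4) · t^3) · t^2) · t^(-1)) · s^3
= (((((s^8 · s^3) · t^4) · t^3) · t^2) · t^(-1)) · s^3    [power of a power]
= ((((s^11 · t^4) · t^3) · t^2) · t^(-1)) · s^3    [product of powers]
= s^14t^8    [product of powers]

s^14t^8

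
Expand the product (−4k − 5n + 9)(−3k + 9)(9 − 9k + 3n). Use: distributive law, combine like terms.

675k² − 108k³ − 99k²n − 1296k + 351kn + 45kn² − 162n − 135n² + 729

(−4k − 5n + 9)(−3k + 9)(9 − 9k + 3n)
= (12k² − 36k + 15kn − 45n − 27k + 81)(9 − 9k + 3n)    [distributive law]
= (12k² − 63k + 15kn − 45n + 81)(9 − 9k + 3n)    [combine like terms]
= 108k² − 108k³ + 36k²n − 567k + 567k² − 189kn + 135kn − 135k²n + 45kn² − 405n + 405kn − 135n² + 729 − 729k + 243n    [distributive law]
= 675k² − 108k³ − 99k²n − 1296k + 351kn + 45kn² − 162n − 135n² + 729    [combine like terms]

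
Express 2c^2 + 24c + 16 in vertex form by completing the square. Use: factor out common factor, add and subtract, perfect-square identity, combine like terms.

2(c + 6)^2 - 56

2c^2 + 24c + 16
= 2(c^2 + 12c) + 16    [factor out 2 from the c-terms]
= 2(c^2 + 12c + 36 - 36) + 16    [add and subtract 36 inside the bracket]
= 2(c + 6)^2 - 72 + 16    [perfect-square identity]
= 2(c + 6)^2 - 56    [combine constants]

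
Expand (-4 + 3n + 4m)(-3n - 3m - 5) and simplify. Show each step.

(-4 + 3n + 4m)(-3n - 3m - 5)
= 12n + 12m + 20 - 9n² - 9mn - 15n - 12mn - 12m² - 20m    [distributive law]
= -3n - 8m + 20 - 9n² - 21mn - 12m²    [combine like terms]

-3n - 8m + 20 - 9n² - 21mn - 12m²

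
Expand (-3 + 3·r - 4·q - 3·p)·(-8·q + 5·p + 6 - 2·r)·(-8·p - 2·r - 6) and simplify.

354·p^2 - 252·p·r + 342·p - 108·r + 108 - 12·r^2 + 120·p·q·r + 32·q·r^2 + 96·q·r - 138·p^2·r + 6·p·r^2 + 12·r^3 - 256·p·q^2 - 64·q^2·r - 192·q^2 - 32·p^2·q - 24·p·q + 120·p^3

(-3 + 3·r - 4·q - 3·p)·(-8·q + 5·p + 6 - 2·r)·(-8·p - 2·r - 6)
= (24·q - 15·p - 18 + 6·r - 24·q·r + 15·p·r + 18·r - 6·r^2 + 32·q^2 - 20·p·q - 24·q + 8·q·r + 24·p·q - 15·p^2 - 18·p + 6·p·r)·(-8·p - 2·r - 6)    [distributive law]
= (-33·p - 18 + 24·r - 16·q·r + 21·p·r - 6·r^2 + 32·q^2 + 4·p·q - 15·p^2)·(-8·p - 2·r - 6)    [combine like terms]
= 264·p^2 + 66·p·r + 198·p + 144·p + 36·r + 108 - 192·p·r - 48·r^2 - 144·r + 128·p·q·r + 32·q·r^2 + 96·q·r - 168·p^2·r - 42·p·r^2 - 126·p·r + 48·p·r^2 + 12·r^3 + 36·r^2 - 256·p·q^2 - 64·q^2·r - 192·q^2 - 32·p^2·q - 8·p·q·r - 24·p·q + 120·p^3 + 30·p^2·r + 90·p^2    [distributive law]
= 354·p^2 - 252·p·r + 342·p - 108·r + 108 - 12·r^2 + 120·p·q·r + 32·q·r^2 + 96·q·r - 138·p^2·r + 6·p·r^2 + 12·r^3 - 256·p·q^2 - 64·q^2·r - 192·q^2 - 32·p^2·q - 24·p·q + 120·p^3    [combine like terms]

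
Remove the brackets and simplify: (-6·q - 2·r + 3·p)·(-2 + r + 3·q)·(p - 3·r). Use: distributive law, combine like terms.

(-6·q - 2·r + 3·p)·(-2 + r + 3·q)·(p - 3·r)
= (12·q - 6·q·r - 18·q² + 4·r - 2·r² - 6·q·r - 6·p + 3·p·r + 9·p·q)·(p - 3·r)    [distributive law]
= (12·q - 12·q·r - 18·q² + 4·r - 2·r² - 6·p + 3·p·r + 9·p·q)·(p - 3·r)    [combine like terms]
= 12·p·q - 36·q·r - 12·p·q·r + 36·q·r² - 18·p·q² + 54·q²·r + 4·p·r - 12·r² - 2·p·r² + 6·r³ - 6·p² + 18·p·r + 3·p²·r - 9·p·r² + 9·p²·q - 27·p·q·r    [distributive law]
= 12·p·q - 36·q·r - 39·p·q·r + 36·q·r² - 18·p·q² + 54·q²·r + 22·p·r - 12·r² - 11·p·r² + 6·r³ - 6·p² + 3·p²·r + 9·p²·q    [combine like terms]

12·p·q - 36·q·r - 39·p·q·r + 36·q·r² - 18·p·q² + 54·q²·r + 22·p·r - 12·r² - 11·p·r² + 6·r³ - 6·p² + 3·p²·r + 9·p²·q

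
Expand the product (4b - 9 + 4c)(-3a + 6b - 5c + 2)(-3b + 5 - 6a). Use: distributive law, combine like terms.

(4b - 9 + 4c)(-3a + 6b - 5c + 2)(-3b + 5 - 6a)
= (-12ab + 24b² - 20bc + 8b + 27a - 54b + 45c - 18 - 12ac + 24bc - 20c² + 8c)(-3b + 5 - 6a)    [distributive law]
= (-12ab + 24b² + 4bc - 46b + 27a + 53c - 18 - 12ac - 20c²)(-3b + 5 - 6a)    [combine like terms]
= 36ab² - 60ab + 72a²b - 72b³ + 120b² - 144ab² - 12b²c + 20bc - 24abc + 138b² - 230b + 276ab - 81ab + 135a - 162a² - 159bc + 265c - 318ac + 54b - 90 + 108a + 36abc - 60ac + 72a²c + 60bc² - 100c² + 120ac²    [distributive law]
= -108ab² + 135ab + 72a²b - 72b³ + 258b² - 12b²c - 139bc + 12abc - 176b + 243a - 162a² + 265c - 378ac - 90 + 72a²c + 60bc² - 100c² + 120ac²    [combine like terms]

-108ab² + 135ab + 72a²b - 72b³ + 258b² - 12b²c - 139bc + 12abc - 176b + 243a - 162a² + 265c - 378ac - 90 + 72a²c + 60bc² - 100c² + 120ac²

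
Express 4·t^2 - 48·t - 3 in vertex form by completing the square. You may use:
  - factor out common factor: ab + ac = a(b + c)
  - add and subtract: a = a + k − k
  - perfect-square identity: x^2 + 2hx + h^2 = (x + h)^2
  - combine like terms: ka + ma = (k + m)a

4·t^2 - 48·t - 3
= 4(t^2 - 12·t) - 3    [factor out 4 from the t-terms]
= 4(t^2 - 12·t + 36 - 36) - 3    [add and subtract 36 inside the bracket]
= 4(t - 6)^2 - 144 - 3    [perfect-square identity]
= 4(t - 6)^2 - 147    [combine constants]

4(t - 6)^2 - 147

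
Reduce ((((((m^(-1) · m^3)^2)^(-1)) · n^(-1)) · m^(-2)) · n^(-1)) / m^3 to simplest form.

((((((m^(-1) · m^3)^2)^(-1)) · n^(-1)) · m^(-2)) · n^(-1)) / m^3
= (((((m^(-1) · m^3)^(-2)) · n^(-1)) · m^(-2)) · n^(-1)) / m^3    [power of a power]
= ((((((m^(-1))^(-2)) · ((m^3)^(-2))) · n^(-1)) · m^(-2)) · n^(-1)) / m^3    [power of a product]
= ((((m^2 · ((m^3)^(-2))) · n^(-1)) · m^(-2)) · n^(-1)) / m^3    [power of a power]
= ((((m^2 · m^(-6)) · n^(-1)) · m^(-2)) · n^(-1)) / m^3    [power of a power]
= (((m^(-4) · n^(-1)) · m^(-2)) · n^(-1)) / m^3    [product of powers]
= m^(-9)n^(-2)    [quotient of powers; product of powers]

m^(-9)n^(-2)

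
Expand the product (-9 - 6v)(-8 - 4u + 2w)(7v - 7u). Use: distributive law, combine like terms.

(-9 - 6v)(-8 - 4u + 2w)(7v - 7u)
= (72 + 36u - 18w + 48v + 24uv - 12vw)(7v - 7u)    [distributive law]
= 504v - 504u + 252uv - 252u^2 - 126vw + 126uw + 336v^2 - 336uv + 168uv^2 - 168u^2v - 84v^2w + 84uvw    [distributive law]
= 504v - 504u - 84uv - 252u^2 - 126vw + 126uw + 336v^2 + 168uv^2 - 168u^2v - 84v^2w + 84uvw    [combine like terms]

504v - 504u - 84uv - 252u^2 - 126vw + 126uw + 336v^2 + 168uv^2 - 168u^2v - 84v^2w + 84uvw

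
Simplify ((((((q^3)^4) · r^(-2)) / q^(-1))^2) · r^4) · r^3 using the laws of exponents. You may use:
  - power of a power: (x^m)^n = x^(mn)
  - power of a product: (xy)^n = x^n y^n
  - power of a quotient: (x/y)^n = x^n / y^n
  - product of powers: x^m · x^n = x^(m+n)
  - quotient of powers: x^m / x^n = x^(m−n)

q^26r^3

((((((q^3)^4) · r^(-2)) / q^(-1))^2) · r^4) · r^3
= ((((((q^3)^4) · r^(-2))^2) / ((q^(-1))^2)) · r^4) · r^3    [power of a quotient]
= ((((((q^3)^4)^2) · ((r^(-2))^2)) / ((q^(-1))^2)) · r^4) · r^3    [power of a product]
= (((((q^3)^8) · ((r^(-2))^2)) / ((q^(-1))^2)) · r^4) · r^3    [power of a power]
= (((q^24 · ((r^(-2))^2)) / ((q^(-1))^2)) · r^4) · r^3    [power of a power]
= (((q^24 · r^(-4)) / ((q^(-1))^2)) · r^4) · r^3    [power of a power]
= (((q^24 · r^(-4)) / q^(-2)) · r^4) · r^3    [power of a power]
= q^26r^3    [quotient of powers; product of powers]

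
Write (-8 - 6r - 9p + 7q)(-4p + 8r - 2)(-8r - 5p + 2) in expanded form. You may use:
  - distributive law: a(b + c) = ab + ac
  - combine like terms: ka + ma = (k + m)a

-236pr - 178p^2 + 20p + 320r^2 - 232r + 32 + 624pr^2 - 48p^2r + 384r^3 - 180p^3 - 56pqr + 140p^2q + 14pq - 448qr^2 + 224qr - 28q

(-8 - 6r - 9p + 7q)(-4p + 8r - 2)(-8r - 5p + 2)
= (32p - 64r + 16 + 24pr - 48r^2 + 12r + 36p^2 - 72pr + 18p - 28pq + 56qr - 14q)(-8r - 5p + 2)    [distributive law]
= (50p - 52r + 16 - 48pr - 48r^2 + 36p^2 - 28pq + 56qr - 14q)(-8r - 5p + 2)    [combine like terms]
= -400pr - 250p^2 + 100p + 416r^2 + 260pr - 104r - 128r - 80p + 32 + 384pr^2 + 240p^2r - 96pr + 384r^3 + 240pr^2 - 96r^2 - 288p^2r - 180p^3 + 72p^2 + 224pqr + 140p^2q - 56pq - 448qr^2 - 280pqr + 112qr + 112qr + 70pq - 28q    [distributive law]
= -236pr - 178p^2 + 20p + 320r^2 - 232r + 32 + 624pr^2 - 48p^2r + 384r^3 - 180p^3 - 56pqr + 140p^2q + 14pq - 448qr^2 + 224qr - 28q    [combine like terms]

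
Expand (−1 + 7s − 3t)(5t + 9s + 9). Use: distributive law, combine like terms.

(−1 + 7s − 3t)(5t + 9s + 9)
= −5t − 9s − 9 + 35st + 63s² + 63s − 15t² − 27st − 27t    [distributive law]
= −32t + 54s − 9 + 8st + 63s² − 15t²    [combine like terms]

−32t + 54s − 9 + 8st + 63s² − 15t²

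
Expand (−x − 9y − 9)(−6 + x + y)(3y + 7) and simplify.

(−x − 9y − 9)(−6 + x + y)(3y + 7)
= (6x − x² − xy + 54y − 9xy − 9y² + 54 − 9x − 9y)(3y + 7)    [distributive law]
= (−3x − x² − 10xy + 45y − 9y² + 54)(3y + 7)    [combine like terms]
= −9xy − 21x − 3x²y − 7x² − 30xy² − 70xy + 135y² + 315y − 27y³ − 63y² + 162y + 378    [distributive law]
= −79xy − 21x − 3x²y − 7x² − 30xy² + 72y² + 477y − 27y³ + 378    [combine like terms]

−79xy − 21x − 3x²y − 7x² − 30xy² + 72y² + 477y − 27y³ + 378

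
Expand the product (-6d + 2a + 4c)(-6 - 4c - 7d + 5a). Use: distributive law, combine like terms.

(-6d + 2a + 4c)(-6 - 4c - 7d + 5a)
= 36d + 24cd + 42d^2 - 30ad - 12a - 8ac - 14ad + 10a^2 - 24c - 16c^2 - 28cd + 20ac    [distributive law]
= 36d - 4cd + 42d^2 - 44ad - 12a + 12ac + 10a^2 - 24c - 16c^2    [combine like terms]

36d - 4cd + 42d^2 - 44ad - 12a + 12ac + 10a^2 - 24c - 16c^2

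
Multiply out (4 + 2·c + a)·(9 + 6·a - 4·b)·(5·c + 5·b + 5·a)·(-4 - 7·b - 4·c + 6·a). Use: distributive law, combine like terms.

(4 + 2·c + a)·(9 + 6·a - 4·b)·(5·c + 5·b + 5·a)·(-4 - 7·b - 4·c + 6·a)
= (36 + 24·a - 16·b + 18·c + 12·a·c - 8·b·c + 9·a + 6·a^2 - 4·a·b)·(5·c + 5·b + 5·a)·(-4 - 7·b - 4·c + 6·a)    [distributive law]
= (36 + 33·a - 16·b + 18·c + 12·a·c - 8·b·c + 6·a^2 - 4·a·b)·(5·c + 5·b + 5·a)·(-4 - 7·b - 4·c + 6·a)    [combine like terms]
= (180·c + 180·b + 180·a + 165·a·c + 165·a·b + 165·a^2 - 80·b·c - 80·b^2 - 80·a·b + 90·c^2 + 90·b·c + 90·a·c + 60·a·c^2 + 60·a·b·c + 60·a^2·c - 40·b·c^2 - 40·b^2·c - 40·a·b·c + 30·a^2·c + 30·a^2·b + 30·a^3 - 20·a·b·c - 20·a·b^2 - 20·a^2·b)·(-4 - 7·b - 4·c + 6·a)    [distributive law]
= (180·c + 180·b + 180·a + 255·a·c + 85·a·b + 165·a^2 + 10·b·c - 80·b^2 + 90·c^2 + 60·a·c^2 + 90·a^2·c - 40·b·c^2 - 40·b^2·c + 10·a^2·b + 30·a^3 - 20·a·b^2)·(-4 - 7·b - 4·c + 6·a)    [combine like terms]
= -720·c - 1260·b·c - 720·c^2 + 1080·a·c - 720·b - 1260·b^2 - 720·b·c + 1080·a·b - 720·a - 1260·a·b - 720·a·c + 1080·a^2 - 1020·a·c - 1785·a·b·c - 1020·a·c^2 + 1530·a^2·c - 340·a·b - 595·a·b^2 - 340·a·b·c + 510·a^2·b - 660·a^2 - 1155·a^2·b - 660·a^2·c + 990·a^3 - 40·b·c - 70·b^2·c - 40·b·c^2 + 60·a·b·c + 320·b^2 + 560·b^3 + 320·b^2·c - 480·a·b^2 - 360·c^2 - 630·b·c^2 - 360·c^3 + 540·a·c^2 - 240·a·c^2 - 420·a·b·c^2 - 240·a·c^3 + 360·a^2·c^2 - 360·a^2·c - 630·a^2·b·c - 360·a^2·c^2 + 540·a^3·c + 160·b·c^2 + 280·b^2·c^2 + 160·b·c^3 - 240·a·b·c^2 + 160·b^2·c + 280·b^3·c + 160·b^2·c^2 - 240·a·b^2·c - 40·a^2·b - 70·a^2·b^2 - 40·a^2·b·c + 60·a^3·b - 120·a^3 - 210·a^3·b - 120·a^3·c + 180·a^4 + 80·a·b^2 + 140·a·b^3 + 80·a·b^2·c - 120·a^2·b^2    [distributive law]
= -720·c - 2020·b·c - 1080·c^2 - 660·a·c - 720·b - 940·b^2 - 520·a·b - 720·a + 420·a^2 - 2065·a·b·c - 720·a·c^2 + 510·a^2·c - 995·a·b^2 - 685·a^2·b + 870·a^3 + 410·b^2·c - 510·b·c^2 + 560·b^3 - 360·c^3 - 660·a·b·c^2 - 240·a·c^3 - 670·a^2·b·c + 420·a^3·c + 440·b^2·c^2 + 160·b·c^3 + 280·b^3·c - 160·a·b^2·c - 190·a^2·b^2 - 150·a^3·b + 180·a^4 + 140·a·b^3    [combine like terms]

-720·c - 2020·b·c - 1080·c^2 - 660·a·c - 720·b - 940·b^2 - 520·a·b - 720·a + 420·a^2 - 2065·a·b·c - 720·a·c^2 + 510·a^2·c - 995·a·b^2 - 685·a^2·b + 870·a^3 + 410·b^2·c - 510·b·c^2 + 560·b^3 - 360·c^3 - 660·a·b·c^2 - 240·a·c^3 - 670·a^2·b·c + 420·a^3·c + 440·b^2·c^2 + 160·b·c^3 + 280·b^3·c - 160·a·b^2·c - 190·a^2·b^2 - 150·a^3·b + 180·a^4 + 140·a·b^3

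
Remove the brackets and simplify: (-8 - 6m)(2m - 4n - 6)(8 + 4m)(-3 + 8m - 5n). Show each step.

2016m + 2864m² - 672mn + 16m³ + 2352m²n - 2688n - 1280n² - 1600mn² - 1152 - 384m⁴ + 1008m³n - 480m²n²

(-8 - 6m)(2m - 4n - 6)(8 + 4m)(-3 + 8m - 5n)
= (-16m + 32n + 48 - 12m² + 24mn + 36m)(8 + 4m)(-3 + 8m - 5n)    [distributive law]
= (20m + 32n + 48 - 12m² + 24mn)(8 + 4m)(-3 + 8m - 5n)    [combine like terms]
= (160m + 80m² + 256n + 128mn + 384 + 192m - 96m² - 48m³ + 192mn + 96m²n)(-3 + 8m - 5n)    [distributive law]
= (352m - 16m² + 256n + 320mn + 384 - 48m³ + 96m²n)(-3 + 8m - 5n)    [combine like terms]
= -1056m + 2816m² - 1760mn + 48m² - 128m³ + 80m²n - 768n + 2048mn - 1280n² - 960mn + 2560m²n - 1600mn² - 1152 + 3072m - 1920n + 144m³ - 384m⁴ + 240m³n - 288m²n + 768m³n - 480m²n²    [distributive law]
= 2016m + 2864m² - 672mn + 16m³ + 2352m²n - 2688n - 1280n² - 1600mn² - 1152 - 384m⁴ + 1008m³n - 480m²n²    [combine like terms]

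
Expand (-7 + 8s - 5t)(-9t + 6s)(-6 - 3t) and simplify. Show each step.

(-7 + 8s - 5t)(-9t + 6s)(-6 - 3t)
= (63t - 42s - 72st + 48s^2 + 45t^2 - 30st)(-6 - 3t)    [distributive law]
= (63t - 42s - 102st + 48s^2 + 45t^2)(-6 - 3t)    [combine like terms]
= -378t - 189t^2 + 252s + 126st + 612st + 306st^2 - 288s^2 - 144s^2t - 270t^2 - 135t^3    [distributive law]
= -378t - 459t^2 + 252s + 738st + 306st^2 - 288s^2 - 144s^2t - 135t^3    [combine like terms]

-378t - 459t^2 + 252s + 738st + 306st^2 - 288s^2 - 144s^2t - 135t^3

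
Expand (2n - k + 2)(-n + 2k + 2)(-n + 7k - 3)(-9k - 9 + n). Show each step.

-37kn^3 - 14n^3 + 2n^4 + 208k^2n^2 + 132kn^2 - 46n^2 - 347k^3n - 286k^2n + 139kn + 78n + 126k^4 - 54k^3 - 378k^2 - 90k + 108

(2n - k + 2)(-n + 2k + 2)(-n + 7k - 3)(-9k - 9 + n)
= (-2n^2 + 4kn + 4n + kn - 2k^2 - 2k - 2n + 4k + 4)(-n + 7k - 3)(-9k - 9 + n)    [distributive law]
= (-2n^2 + 5kn + 2n - 2k^2 + 2k + 4)(-n + 7k - 3)(-9k - 9 + n)    [combine like terms]
= (2n^3 - 14kn^2 + 6n^2 - 5kn^2 + 35k^2n - 15kn - 2n^2 + 14kn - 6n + 2k^2n - 14k^3 + 6k^2 - 2kn + 14k^2 - 6k - 4n + 28k - 12)(-9k - 9 + n)    [distributive law]
= (2n^3 - 19kn^2 + 4n^2 + 37k^2n - 3kn - 10n - 14k^3 + 20k^2 + 22k - 12)(-9k - 9 + n)    [combine like terms]
= -18kn^3 - 18n^3 + 2n^4 + 171k^2n^2 + 171kn^2 - 19kn^3 - 36kn^2 - 36n^2 + 4n^3 - 333k^3n - 333k^2n + 37k^2n^2 + 27k^2n + 27kn - 3kn^2 + 90kn + 90n - 10n^2 + 126k^4 + 126k^3 - 14k^3n - 180k^3 - 180k^2 + 20k^2n - 198k^2 - 198k + 22kn + 108k + 108 - 12n    [distributive law]
= -37kn^3 - 14n^3 + 2n^4 + 208k^2n^2 + 132kn^2 - 46n^2 - 347k^3n - 286k^2n + 139kn + 78n + 126k^4 - 54k^3 - 378k^2 - 90k + 108    [combine like terms]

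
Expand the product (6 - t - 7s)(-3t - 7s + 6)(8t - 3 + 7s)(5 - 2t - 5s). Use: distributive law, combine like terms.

-1725t^2 + 522t^3 + 4078st^2 + 2016t - 7428st + 9030s^2t + 3060s - 6195s^2 + 5390s^3 - 540 - 48t^4 - 610st^3 - 2401s^2t^2 - 3626s^3t - 1715s^4

(6 - t - 7s)(-3t - 7s + 6)(8t - 3 + 7s)(5 - 2t - 5s)
= (-18t - 42s + 36 + 3t^2 + 7st - 6t + 21st + 49s^2 - 42s)(8t - 3 + 7s)(5 - 2t - 5s)    [distributive law]
= (-24t - 84s + 36 + 3t^2 + 28st + 49s^2)(8t - 3 + 7s)(5 - 2t - 5s)    [combine like terms]
= (-192t^2 + 72t - 168st - 672st + 252s - 588s^2 + 288t - 108 + 252s + 24t^3 - 9t^2 + 21st^2 + 224st^2 - 84st + 196s^2t + 392s^2t - 147s^2 + 343s^3)(5 - 2t - 5s)    [distributive law]
= (-201t^2 + 360t - 924st + 504s - 735s^2 - 108 + 24t^3 + 245st^2 + 588s^2t + 343s^3)(5 - 2t - 5s)    [combine like terms]
= -1005t^2 + 402t^3 + 1005st^2 + 1800t - 720t^2 - 1800st - 4620st + 1848st^2 + 4620s^2t + 2520s - 1008st - 2520s^2 - 3675s^2 + 1470s^2t + 3675s^3 - 540 + 216t + 540s + 120t^3 - 48t^4 - 120st^3 + 1225st^2 - 490st^3 - 1225s^2t^2 + 2940s^2t - 1176s^2t^2 - 2940s^3t + 1715s^3 - 686s^3t - 1715s^4    [distributive law]
= -1725t^2 + 522t^3 + 4078st^2 + 2016t - 7428st + 9030s^2t + 3060s - 6195s^2 + 5390s^3 - 540 - 48t^4 - 610st^3 - 2401s^2t^2 - 3626s^3t - 1715s^4    [combine like terms]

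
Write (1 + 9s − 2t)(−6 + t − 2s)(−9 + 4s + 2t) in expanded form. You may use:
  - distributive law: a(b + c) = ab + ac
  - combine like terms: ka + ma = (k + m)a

(1 + 9s − 2t)(−6 + t − 2s)(−9 + 4s + 2t)
= (−6 + t − 2s − 54s + 9st − 18s^2 + 12t − 2t^2 + 4st)(−9 + 4s + 2t)    [distributive law]
= (−6 + 13t − 56s + 13st − 18s^2 − 2t^2)(−9 + 4s + 2t)    [combine like terms]
= 54 − 24s − 12t − 117t + 52st + 26t^2 + 504s − 224s^2 − 112st − 117st + 52s^2t + 26st^2 + 162s^2 − 72s^3 − 36s^2t + 18t^2 − 8st^2 − 4t^3    [distributive law]
= 54 + 480s − 129t − 177st + 44t^2 − 62s^2 + 16s^2t + 18st^2 − 72s^3 − 4t^3    [combine like terms]

54 + 480s − 129t − 177st + 44t^2 − 62s^2 + 16s^2t + 18st^2 − 72s^3 − 4t^3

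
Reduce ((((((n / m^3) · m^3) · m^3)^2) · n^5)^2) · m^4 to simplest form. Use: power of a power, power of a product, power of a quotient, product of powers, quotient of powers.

((((((n / m^3) · m^3) · m^3)^2) · n^5)^2) · m^4
= ((((((n / m^3) · m^3) · m^3)^2)^2) · ((n^5)^2)) · m^4    [power of a product]
= (((((n / m^3) · m^3) · m^3)^4) · ((n^5)^2)) · m^4    [power of a power]
= (((((n / m^3) · m^3)^4) · ((m^3)^4)) · ((n^5)^2)) · m^4    [power of a product]
= (((((n / m^3)^4) · ((m^3)^4)) · ((m^3)^4)) · ((n^5)^2)) · m^4    [power of a product]
= (((((n^4) / ((m^3)^4)) · ((m^3)^4)) · ((m^3)^4)) · ((n^5)^2)) · m^4    [power of a quotient]
= ((((n^4 / m^12) · ((m^3)^4)) · ((m^3)^4)) · ((n^5)^2)) · m^4    [power of a power]
= ((((n^4 / m^12) · m^12) · ((m^3)^4)) · ((n^5)^2)) · m^4    [power of a power]
= ((((n^4 / m^12) · m^12) · m^12) · ((n^5)^2)) · m^4    [power of a power]
= ((((n^4 / m^12) · m^12) · m^12) · n^10) · m^4    [power of a power]
= m^16·n^14    [quotient of powers; product of powers]

m^16·n^14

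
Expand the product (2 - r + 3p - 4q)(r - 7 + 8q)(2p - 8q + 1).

(2 - r + 3p - 4q)(r - 7 + 8q)(2p - 8q + 1)
= (2r - 14 + 16q - r^2 + 7r - 8qr + 3pr - 21p + 24pq - 4qr + 28q - 32q^2)(2p - 8q + 1)    [distributive law]
= (9r - 14 + 44q - r^2 - 12qr + 3pr - 21p + 24pq - 32q^2)(2p - 8q + 1)    [combine like terms]
= 18pr - 72qr + 9r - 28p + 112q - 14 + 88pq - 352q^2 + 44q - 2pr^2 + 8qr^2 - r^2 - 24pqr + 96q^2r - 12qr + 6p^2r - 24pqr + 3pr - 42p^2 + 168pq - 21p + 48p^2q - 192pq^2 + 24pq - 64pq^2 + 256q^3 - 32q^2    [distributive law]
= 21pr - 84qr + 9r - 49p + 156q - 14 + 280pq - 384q^2 - 2pr^2 + 8qr^2 - r^2 - 48pqr + 96q^2r + 6p^2r - 42p^2 + 48p^2q - 256pq^2 + 256q^3    [combine like terms]

21pr - 84qr + 9r - 49p + 156q - 14 + 280pq - 384q^2 - 2pr^2 + 8qr^2 - r^2 - 48pqr + 96q^2r + 6p^2r - 42p^2 + 48p^2q - 256pq^2 + 256q^3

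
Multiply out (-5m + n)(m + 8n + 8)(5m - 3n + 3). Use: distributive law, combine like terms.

(-5m + n)(m + 8n + 8)(5m - 3n + 3)
= (-5m^2 - 40mn - 40m + mn + 8n^2 + 8n)(5m - 3n + 3)    [distributive law]
= (-5m^2 - 39mn - 40m + 8n^2 + 8n)(5m - 3n + 3)    [combine like terms]
= -25m^3 + 15m^2n - 15m^2 - 195m^2n + 117mn^2 - 117mn - 200m^2 + 120mn - 120m + 40mn^2 - 24n^3 + 24n^2 + 40mn - 24n^2 + 24n    [distributive law]
= -25m^3 - 180m^2n - 215m^2 + 157mn^2 + 43mn - 120m - 24n^3 + 24n    [combine like terms]

-25m^3 - 180m^2n - 215m^2 + 157mn^2 + 43mn - 120m - 24n^3 + 24n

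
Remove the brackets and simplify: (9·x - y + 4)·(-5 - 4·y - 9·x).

-81·x - 27·x·y - 81·x² - 11·y + 4·y² - 20

(9·x - y + 4)·(-5 - 4·y - 9·x)
= -45·x - 36·x·y - 81·x² + 5·y + 4·y² + 9·x·y - 20 - 16·y - 36·x    [distributive law]
= -81·x - 27·x·y - 81·x² - 11·y + 4·y² - 20    [combine like terms]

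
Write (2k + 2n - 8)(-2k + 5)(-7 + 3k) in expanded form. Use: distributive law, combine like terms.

106k^2 - 12k^3 - 302k + 58kn - 12k^2n - 70n + 280

(2k + 2n - 8)(-2k + 5)(-7 + 3k)
= (-4k^2 + 10k - 4kn + 10n + 16k - 40)(-7 + 3k)    [distributive law]
= (-4k^2 + 26k - 4kn + 10n - 40)(-7 + 3k)    [combine like terms]
= 28k^2 - 12k^3 - 182k + 78k^2 + 28kn - 12k^2n - 70n + 30kn + 280 - 120k    [distributive law]
= 106k^2 - 12k^3 - 302k + 58kn - 12k^2n - 70n + 280    [combine like terms]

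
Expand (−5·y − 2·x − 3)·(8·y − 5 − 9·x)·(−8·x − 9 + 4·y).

(−5·y − 2·x − 3)·(8·y − 5 − 9·x)·(−8·x − 9 + 4·y)
= (−40·y² + 25·y + 45·x·y − 16·x·y + 10·x + 18·x² − 24·y + 15 + 27·x)·(−8·x − 9 + 4·y)    [distributive law]
= (−40·y² + y + 29·x·y + 37·x + 18·x² + 15)·(−8·x − 9 + 4·y)    [combine like terms]
= 320·x·y² + 360·y² − 160·y³ − 8·x·y − 9·y + 4·y² − 232·x²·y − 261·x·y + 116·x·y² − 296·x² − 333·x + 148·x·y − 144·x³ − 162·x² + 72·x²·y − 120·x − 135 + 60·y    [distributive law]
= 436·x·y² + 364·y² − 160·y³ − 121·x·y + 51·y − 160·x²·y − 458·x² − 453·x − 144·x³ − 135    [combine like terms]

436·x·y² + 364·y² − 160·y³ − 121·x·y + 51·y − 160·x²·y − 458·x² − 453·x − 144·x³ − 135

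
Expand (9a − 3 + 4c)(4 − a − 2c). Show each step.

39a − 9a^2 − 22ac − 12 + 22c − 8c^2

(9a − 3 + 4c)(4 − a − 2c)
= 36a − 9a^2 − 18ac − 12 + 3a + 6c + 16c − 4ac − 8c^2    [distributive law]
= 39a − 9a^2 − 22ac − 12 + 22c − 8c^2    [combine like terms]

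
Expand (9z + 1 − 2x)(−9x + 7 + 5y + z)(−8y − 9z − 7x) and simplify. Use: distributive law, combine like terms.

439xyz + 684xz^2 + 419x^2z − 557yz − 576z^2 − 241xz − 360y^2z − 477yz^2 − 81z^3 + 149xy + 161x^2 − 56y − 63z − 49x − 40y^2 − 74x^2y − 126x^3 + 80xy^2

(9z + 1 − 2x)(−9x + 7 + 5y + z)(−8y − 9z − 7x)
= (−81xz + 63z + 45yz + 9z^2 − 9x + 7 + 5y + z + 18x^2 − 14x − 10xy − 2xz)(−8y − 9z − 7x)    [distributive law]
= (−83xz + 64z + 45yz + 9z^2 − 23x + 7 + 5y + 18x^2 − 10xy)(−8y − 9z − 7x)    [combine like terms]
= 664xyz + 747xz^2 + 581x^2z − 512yz − 576z^2 − 448xz − 360y^2z − 405yz^2 − 315xyz − 72yz^2 − 81z^3 − 63xz^2 + 184xy + 207xz + 161x^2 − 56y − 63z − 49x − 40y^2 − 45yz − 35xy − 144x^2y − 162x^2z − 126x^3 + 80xy^2 + 90xyz + 70x^2y    [distributive law]
= 439xyz + 684xz^2 + 419x^2z − 557yz − 576z^2 − 241xz − 360y^2z − 477yz^2 − 81z^3 + 149xy + 161x^2 − 56y − 63z − 49x − 40y^2 − 74x^2y − 126x^3 + 80xy^2    [combine like terms]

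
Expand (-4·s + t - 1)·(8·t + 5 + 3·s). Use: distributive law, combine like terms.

-29·s·t - 23·s - 12·s² + 8·t² - 3·t - 5

(-4·s + t - 1)·(8·t + 5 + 3·s)
= -32·s·t - 20·s - 12·s² + 8·t² + 5·t + 3·s·t - 8·t - 5 - 3·s    [distributive law]
= -29·s·t - 23·s - 12·s² + 8·t² - 3·t - 5    [combine like terms]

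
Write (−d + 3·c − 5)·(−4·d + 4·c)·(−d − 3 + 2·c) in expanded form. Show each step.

−4·d^3 − 32·d^2 + 24·c·d^2 + 108·c·d − 44·c^2·d − 76·c^2 + 24·c^3 − 60·d + 60·c

(−d + 3·c − 5)·(−4·d + 4·c)·(−d − 3 + 2·c)
= (4·d^2 − 4·c·d − 12·c·d + 12·c^2 + 20·d − 20·c)·(−d − 3 + 2·c)    [distributive law]
= (4·d^2 − 16·c·d + 12·c^2 + 20·d − 20·c)·(−d − 3 + 2·c)    [combine like terms]
= −4·d^3 − 12·d^2 + 8·c·d^2 + 16·c·d^2 + 48·c·d − 32·c^2·d − 12·c^2·d − 36·c^2 + 24·c^3 − 20·d^2 − 60·d + 40·c·d + 20·c·d + 60·c − 40·c^2    [distributive law]
= −4·d^3 − 32·d^2 + 24·c·d^2 + 108·c·d − 44·c^2·d − 76·c^2 + 24·c^3 − 60·d + 60·c    [combine like terms]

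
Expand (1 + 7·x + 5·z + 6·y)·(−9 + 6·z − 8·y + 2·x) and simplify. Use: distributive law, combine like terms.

(1 + 7·x + 5·z + 6·y)·(−9 + 6·z − 8·y + 2·x)
= −9 + 6·z − 8·y + 2·x − 63·x + 42·x·z − 56·x·y + 14·x^2 − 45·z + 30·z^2 − 40·y·z + 10·x·z − 54·y + 36·y·z − 48·y^2 + 12·x·y    [distributive law]
= −9 − 39·z − 62·y − 61·x + 52·x·z − 44·x·y + 14·x^2 + 30·z^2 − 4·y·z − 48·y^2    [combine like terms]

−9 − 39·z − 62·y − 61·x + 52·x·z − 44·x·y + 14·x^2 + 30·z^2 − 4·y·z − 48·y^2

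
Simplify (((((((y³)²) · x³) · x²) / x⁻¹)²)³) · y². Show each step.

x³⁶y³⁸

(((((((y³)²) · x³) · x²) / x⁻¹)²)³) · y²
= ((((((y³)²) · x³) · x²) / x⁻¹)⁶) · y²    [power of a power]
= ((((((y³)²) · x³) · x²)⁶) / ((x⁻¹)⁶)) · y²    [power of a quotient]
= ((((((y³)²) · x³)⁶) · ((x²)⁶)) / ((x⁻¹)⁶)) · y²    [power of a product]
= ((((((y³)²)⁶) · ((x³)⁶)) · ((x²)⁶)) / ((x⁻¹)⁶)) · y²    [power of a product]
= (((((y³)¹²) · ((x³)⁶)) · ((x²)⁶)) / ((x⁻¹)⁶)) · y²    [power of a power]
= (((y³⁶ · ((x³)⁶)) · ((x²)⁶)) / ((x⁻¹)⁶)) · y²    [power of a power]
= (((y³⁶ · x¹⁸) · ((x²)⁶)) / ((x⁻¹)⁶)) · y²    [power of a power]
= (((y³⁶ · x¹⁸) · x¹²) / ((x⁻¹)⁶)) · y²    [power of a power]
= (((y³⁶ · x¹⁸) · x¹²) / x⁻⁶) · y²    [power of a power]
= x³⁶y³⁸    [quotient of powers; product of powers]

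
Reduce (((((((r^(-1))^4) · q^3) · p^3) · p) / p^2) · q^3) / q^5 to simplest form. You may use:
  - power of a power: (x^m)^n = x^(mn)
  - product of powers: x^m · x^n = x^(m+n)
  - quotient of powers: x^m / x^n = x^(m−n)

(((((((r^(-1))^4) · q^3) · p^3) · p) / p^2) · q^3) / q^5
= (((((r^(-4) · q^3) · p^3) · p) / p^2) · q^3) / q^5    [power of a power]
= p^2qr^(-4)    [quotient of powers; product of powers]

p^2qr^(-4)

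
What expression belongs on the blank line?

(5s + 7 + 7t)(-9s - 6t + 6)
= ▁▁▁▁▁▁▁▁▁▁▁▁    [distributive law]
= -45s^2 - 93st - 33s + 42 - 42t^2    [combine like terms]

By distributive law:

-45s^2 - 30st + 30s - 63s - 42t + 42 - 63st - 42t^2 + 42t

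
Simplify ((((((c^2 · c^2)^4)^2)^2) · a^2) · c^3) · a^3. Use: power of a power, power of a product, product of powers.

((((((c^2 · c^2)^4)^2)^2) · a^2) · c^3) · a^3
= (((((c^2 · c^2)^4)^4) · a^2) · c^3) · a^3    [power of a power]
= ((((c^2 · c^2)^16) · a^2) · c^3) · a^3    [power of a power]
= (((((c^2)^16) · ((c^2)^16)) · a^2) · c^3) · a^3    [power of a product]
= (((c^32 · ((c^2)^16)) · a^2) · c^3) · a^3    [power of a power]
= (((c^32 · c^32) · a^2) · c^3) · a^3    [power of a power]
= ((c^64 · a^2) · c^3) · a^3    [product of powers]
= a^5·c^67    [product of powers]

a^5·c^67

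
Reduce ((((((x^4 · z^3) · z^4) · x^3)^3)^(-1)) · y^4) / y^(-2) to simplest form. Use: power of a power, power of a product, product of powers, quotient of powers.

((((((x^4 · z^3) · z^4) · x^3)^3)^(-1)) · y^4) / y^(-2)
= (((((x^4 · z^3) · z^4) · x^3)^(-3)) · y^4) / y^(-2)    [power of a power]
= (((((x^4 · z^3) · z^4)^(-3)) · ((x^3)^(-3))) · y^4) / y^(-2)    [power of a product]
= (((((x^4 · z^3)^(-3)) · ((z^4)^(-3))) · ((x^3)^(-3))) · y^4) / y^(-2)    [power of a product]
= ((((((x^4)^(-3)) · ((z^3)^(-3))) · ((z^4)^(-3))) · ((x^3)^(-3))) · y^4) / y^(-2)    [power of a product]
= ((((x^(-12) · ((z^3)^(-3))) · ((z^4)^(-3))) · ((x^3)^(-3))) · y^4) / y^(-2)    [power of a power]
= ((((x^(-12) · z^(-9)) · ((z^4)^(-3))) · ((x^3)^(-3))) · y^4) / y^(-2)    [power of a power]
= ((((x^(-12) · z^(-9)) · z^(-12)) · ((x^3)^(-3))) · y^4) / y^(-2)    [power of a power]
= ((((x^(-12) · z^(-9)) · z^(-12)) · x^(-9)) · y^4) / y^(-2)    [power of a power]
= x^(-21)y^6z^(-21)    [quotient of powers; product of powers]

x^(-21)y^6z^(-21)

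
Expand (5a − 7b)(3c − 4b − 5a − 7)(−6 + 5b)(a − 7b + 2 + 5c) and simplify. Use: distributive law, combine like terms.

(5a − 7b)(3c − 4b − 5a − 7)(−6 + 5b)(a − 7b + 2 + 5c)
= (15ac − 20ab − 25a² − 35a − 21bc + 28b² + 35ab + 49b)(−6 + 5b)(a − 7b + 2 + 5c)    [distributive law]
= (15ac + 15ab − 25a² − 35a − 21bc + 28b² + 49b)(−6 + 5b)(a − 7b + 2 + 5c)    [combine like terms]
= (−90ac + 75abc − 90ab + 75ab² + 150a² − 125a²b + 210a − 175ab + 126bc − 105b²c − 168b² + 140b³ − 294b + 245b²)(a − 7b + 2 + 5c)    [distributive law]
= (−90ac + 75abc − 265ab + 75ab² + 150a² − 125a²b + 210a + 126bc − 105b²c + 77b² + 140b³ − 294b)(a − 7b + 2 + 5c)    [combine like terms]
= −90a²c + 630abc − 180ac − 450ac² + 75a²bc − 525ab²c + 150abc + 375abc² − 265a²b + 1855ab² − 530ab − 1325abc + 75a²b² − 525ab³ + 150ab² + 375ab²c + 150a³ − 1050a²b + 300a² + 750a²c − 125a³b + 875a²b² − 250a²b − 625a²bc + 210a² − 1470ab + 420a + 1050ac + 126abc − 882b²c + 252bc + 630bc² − 105ab²c + 735b³c − 210b²c − 525b²c² + 77ab² − 539b³ + 154b² + 385b²c + 140ab³ − 980b⁴ + 280b³ + 700b³c − 294ab + 2058b² − 588b − 1470bc    [distributive law]
= 660a²c − 419abc + 870ac − 450ac² − 550a²bc − 255ab²c + 375abc² − 1565a²b + 2082ab² − 2294ab + 950a²b² − 385ab³ + 150a³ + 510a² − 125a³b + 420a − 707b²c − 1218bc + 630bc² + 1435b³c − 525b²c² − 259b³ + 2212b² − 980b⁴ − 588b    [combine like terms]

660a²c − 419abc + 870ac − 450ac² − 550a²bc − 255ab²c + 375abc² − 1565a²b + 2082ab² − 2294ab + 950a²b² − 385ab³ + 150a³ + 510a² − 125a³b + 420a − 707b²c − 1218bc + 630bc² + 1435b³c − 525b²c² − 259b³ + 2212b² − 980b⁴ − 588b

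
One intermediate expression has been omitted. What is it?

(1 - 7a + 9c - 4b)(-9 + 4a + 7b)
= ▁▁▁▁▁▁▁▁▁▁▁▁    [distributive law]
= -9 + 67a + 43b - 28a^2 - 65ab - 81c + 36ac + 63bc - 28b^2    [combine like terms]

After distributive law, the bracketed line is:

-9 + 4a + 7b + 63a - 28a^2 - 49ab - 81c + 36ac + 63bc + 36b - 16ab - 28b^2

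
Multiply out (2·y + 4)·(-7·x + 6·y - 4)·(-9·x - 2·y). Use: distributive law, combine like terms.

(2·y + 4)·(-7·x + 6·y - 4)·(-9·x - 2·y)
= (-14·x·y + 12·y^2 - 8·y - 28·x + 24·y - 16)·(-9·x - 2·y)    [distributive law]
= (-14·x·y + 12·y^2 + 16·y - 28·x - 16)·(-9·x - 2·y)    [combine like terms]
= 126·x^2·y + 28·x·y^2 - 108·x·y^2 - 24·y^3 - 144·x·y - 32·y^2 + 252·x^2 + 56·x·y + 144·x + 32·y    [distributive law]
= 126·x^2·y - 80·x·y^2 - 24·y^3 - 88·x·y - 32·y^2 + 252·x^2 + 144·x + 32·y    [combine like terms]

126·x^2·y - 80·x·y^2 - 24·y^3 - 88·x·y - 32·y^2 + 252·x^2 + 144·x + 32·y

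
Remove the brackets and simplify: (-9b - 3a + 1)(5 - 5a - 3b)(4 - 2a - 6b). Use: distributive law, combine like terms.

(-9b - 3a + 1)(5 - 5a - 3b)(4 - 2a - 6b)
= (-45b + 45ab + 27b^2 - 15a + 15a^2 + 9ab + 5 - 5a - 3b)(4 - 2a - 6b)    [distributive law]
= (-48b + 54ab + 27b^2 - 20a + 15a^2 + 5)(4 - 2a - 6b)    [combine like terms]
= -192b + 96ab + 288b^2 + 216ab - 108a^2b - 324ab^2 + 108b^2 - 54ab^2 - 162b^3 - 80a + 40a^2 + 120ab + 60a^2 - 30a^3 - 90a^2b + 20 - 10a - 30b    [distributive law]
= -222b + 432ab + 396b^2 - 198a^2b - 378ab^2 - 162b^3 - 90a + 100a^2 - 30a^3 + 20    [combine like terms]

-222b + 432ab + 396b^2 - 198a^2b - 378ab^2 - 162b^3 - 90a + 100a^2 - 30a^3 + 20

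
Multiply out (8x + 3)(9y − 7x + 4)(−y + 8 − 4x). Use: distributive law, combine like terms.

(8x + 3)(9y − 7x + 4)(−y + 8 − 4x)
= (72xy − 56x^2 + 32x + 27y − 21x + 12)(−y + 8 − 4x)    [distributive law]
= (72xy − 56x^2 + 11x + 27y + 12)(−y + 8 − 4x)    [combine like terms]
= −72xy^2 + 576xy − 288x^2y + 56x^2y − 448x^2 + 224x^3 − 11xy + 88x − 44x^2 − 27y^2 + 216y − 108xy − 12y + 96 − 48x    [distributive law]
= −72xy^2 + 457xy − 232x^2y − 492x^2 + 224x^3 + 40x − 27y^2 + 204y + 96    [combine like terms]

−72xy^2 + 457xy − 232x^2y − 492x^2 + 224x^3 + 40x − 27y^2 + 204y + 96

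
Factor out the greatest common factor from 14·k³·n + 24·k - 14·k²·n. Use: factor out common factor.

14·k³·n + 24·k - 14·k²·n
= 2(7·k³·n + 12·k - 7·k²·n)    [factor out 2]
= 2·k(7·k²·n + 12 - 7·k·n)    [factor out k]

2·k(7·k²·n + 12 - 7·k·n)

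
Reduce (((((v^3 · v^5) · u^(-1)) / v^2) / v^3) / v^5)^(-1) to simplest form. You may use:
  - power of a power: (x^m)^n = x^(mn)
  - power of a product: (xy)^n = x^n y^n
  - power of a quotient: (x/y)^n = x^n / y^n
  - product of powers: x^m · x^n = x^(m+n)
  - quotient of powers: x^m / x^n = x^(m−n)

uv^2

(((((v^3 · v^5) · u^(-1)) / v^2) / v^3) / v^5)^(-1)
= (((((v^3 · v^5) · u^(-1)) / v^2) / v^3)^(-1)) / ((v^5)^(-1))    [power of a quotient]
= (((((v^3 · v^5) · u^(-1)) / v^2)^(-1)) / ((v^3)^(-1))) / ((v^5)^(-1))    [power of a quotient]
= (((((v^3 · v^5) · u^(-1))^(-1)) / ((v^2)^(-1))) / ((v^3)^(-1))) / ((v^5)^(-1))    [power of a quotient]
= (((((v^3 · v^5)^(-1)) · ((u^(-1))^(-1))) / ((v^2)^(-1))) / ((v^3)^(-1))) / ((v^5)^(-1))    [power of a product]
= ((((((v^3)^(-1)) · ((v^5)^(-1))) · ((u^(-1))^(-1))) / ((v^2)^(-1))) / ((v^3)^(-1))) / ((v^5)^(-1))    [power of a product]
= ((((v^(-3) · ((v^5)^(-1))) · ((u^(-1))^(-1))) / ((v^2)^(-1))) / ((v^3)^(-1))) / ((v^5)^(-1))    [power of a power]
= ((((v^(-3) · v^(-5)) · ((u^(-1))^(-1))) / ((v^2)^(-1))) / ((v^3)^(-1))) / ((v^5)^(-1))    [power of a power]
= (((v^(-8) · ((u^(-1))^(-1))) / ((v^2)^(-1))) / ((v^3)^(-1))) / ((v^5)^(-1))    [product of powers]
= (((v^(-8) · u) / ((v^2)^(-1))) / ((v^3)^(-1))) / ((v^5)^(-1))    [power of a power]
= (((v^(-8) · u) / v^(-2)) / ((v^3)^(-1))) / ((v^5)^(-1))    [power of a power]
= (((v^(-8) · u) / v^(-2)) / v^(-3)) / ((v^5)^(-1))    [power of a power]
= (((v^(-8) · u) / v^(-2)) / v^(-3)) / v^(-5)    [power of a power]
= uv^2    [quotient of powers; product of powers]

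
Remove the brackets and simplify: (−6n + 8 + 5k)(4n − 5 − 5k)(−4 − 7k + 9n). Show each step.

(−6n + 8 + 5k)(4n − 5 − 5k)(−4 − 7k + 9n)
= (−24n^2 + 30n + 30kn + 32n − 40 − 40k + 20kn − 25k − 25k^2)(−4 − 7k + 9n)    [distributive law]
= (−24n^2 + 62n + 50kn − 40 − 65k − 25k^2)(−4 − 7k + 9n)    [combine like terms]
= 96n^2 + 168kn^2 − 216n^3 − 248n − 434kn + 558n^2 − 200kn − 350k^2n + 450kn^2 + 160 + 280k − 360n + 260k + 455k^2 − 585kn + 100k^2 + 175k^3 − 225k^2n    [distributive law]
= 654n^2 + 618kn^2 − 216n^3 − 608n − 1219kn − 575k^2n + 160 + 540k + 555k^2 + 175k^3    [combine like terms]

654n^2 + 618kn^2 − 216n^3 − 608n − 1219kn − 575k^2n + 160 + 540k + 555k^2 + 175k^3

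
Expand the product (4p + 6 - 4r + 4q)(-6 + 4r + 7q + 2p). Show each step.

-12p + 8pr + 36pq + 8p^2 - 36 + 48r + 18q - 16r^2 - 12qr + 28q^2

(4p + 6 - 4r + 4q)(-6 + 4r + 7q + 2p)
= -24p + 16pr + 28pq + 8p^2 - 36 + 24r + 42q + 12p + 24r - 16r^2 - 28qr - 8pr - 24q + 16qr + 28q^2 + 8pq    [distributive law]
= -12p + 8pr + 36pq + 8p^2 - 36 + 48r + 18q - 16r^2 - 12qr + 28q^2    [combine like terms]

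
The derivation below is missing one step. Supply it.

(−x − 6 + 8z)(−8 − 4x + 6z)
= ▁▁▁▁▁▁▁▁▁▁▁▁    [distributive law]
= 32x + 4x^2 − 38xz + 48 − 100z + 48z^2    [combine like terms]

After distributive law, the bracketed line is:

8x + 4x^2 − 6xz + 48 + 24x − 36z − 64z − 32xz + 48z^2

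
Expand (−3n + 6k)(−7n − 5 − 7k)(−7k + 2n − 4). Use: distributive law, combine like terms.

−189kn^2 + 42n^3 − 54n^2 − 81kn − 60n + 63k^2n + 378k^2 + 120k + 294k^3

(−3n + 6k)(−7n − 5 − 7k)(−7k + 2n − 4)
= (21n^2 + 15n + 21kn − 42kn − 30k − 42k^2)(−7k + 2n − 4)    [distributive law]
= (21n^2 + 15n − 21kn − 30k − 42k^2)(−7k + 2n − 4)    [combine like terms]
= −147kn^2 + 42n^3 − 84n^2 − 105kn + 30n^2 − 60n + 147k^2n − 42kn^2 + 84kn + 210k^2 − 60kn + 120k + 294k^3 − 84k^2n + 168k^2    [distributive law]
= −189kn^2 + 42n^3 − 54n^2 − 81kn − 60n + 63k^2n + 378k^2 + 120k + 294k^3    [combine like terms]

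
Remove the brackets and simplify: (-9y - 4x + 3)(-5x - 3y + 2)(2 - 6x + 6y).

138xy - 222x²y + 180xy² - 108y² + 162y³ - 18y + 178x² - 120x³ - 82x + 12

(-9y - 4x + 3)(-5x - 3y + 2)(2 - 6x + 6y)
= (45xy + 27y² - 18y + 20x² + 12xy - 8x - 15x - 9y + 6)(2 - 6x + 6y)    [distributive law]
= (57xy + 27y² - 27y + 20x² - 23x + 6)(2 - 6x + 6y)    [combine like terms]
= 114xy - 342x²y + 342xy² + 54y² - 162xy² + 162y³ - 54y + 162xy - 162y² + 40x² - 120x³ + 120x²y - 46x + 138x² - 138xy + 12 - 36x + 36y    [distributive law]
= 138xy - 222x²y + 180xy² - 108y² + 162y³ - 18y + 178x² - 120x³ - 82x + 12    [combine like terms]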